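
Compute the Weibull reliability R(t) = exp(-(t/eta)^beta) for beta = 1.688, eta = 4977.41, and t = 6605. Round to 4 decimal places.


beta = 1.688, eta = 4977.41, t = 6605
t/eta = 6605 / 4977.41 = 1.327
(t/eta)^beta = 1.327^1.688 = 1.6121
R(t) = exp(-1.6121)
R(t) = 0.1995

0.1995


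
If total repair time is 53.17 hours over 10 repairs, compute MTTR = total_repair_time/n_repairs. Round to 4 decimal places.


total_repair_time = 53.17
n_repairs = 10
MTTR = 53.17 / 10
MTTR = 5.317

5.317


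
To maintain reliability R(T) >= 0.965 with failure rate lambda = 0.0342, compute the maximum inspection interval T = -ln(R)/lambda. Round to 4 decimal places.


R_target = 0.965
lambda = 0.0342
-ln(0.965) = 0.0356
T = 0.0356 / 0.0342
T = 1.0417

1.0417


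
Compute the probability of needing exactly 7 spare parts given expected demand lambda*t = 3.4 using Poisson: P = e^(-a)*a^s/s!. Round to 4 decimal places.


a = 3.4, s = 7
e^(-a) = e^(-3.4) = 0.0334
a^s = 3.4^7 = 5252.335
s! = 5040
P = 0.0334 * 5252.335 / 5040
P = 0.0348

0.0348


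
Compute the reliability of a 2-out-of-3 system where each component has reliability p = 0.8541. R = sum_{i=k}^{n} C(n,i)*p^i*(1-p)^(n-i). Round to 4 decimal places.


k = 2, n = 3, p = 0.8541
i=2: C(3,2)=3 * 0.8541^2 * 0.1459^1 = 0.3193
i=3: C(3,3)=1 * 0.8541^3 * 0.1459^0 = 0.6231
R = sum of terms = 0.9424

0.9424


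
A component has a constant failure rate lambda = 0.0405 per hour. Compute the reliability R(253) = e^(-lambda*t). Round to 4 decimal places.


lambda = 0.0405
t = 253
lambda * t = 10.2465
R(t) = e^(-10.2465)
R(t) = 0.0

0.0


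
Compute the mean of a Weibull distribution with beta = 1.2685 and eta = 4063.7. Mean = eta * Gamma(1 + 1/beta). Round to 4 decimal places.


beta = 1.2685, eta = 4063.7
1/beta = 0.7883
1 + 1/beta = 1.7883
Gamma(1.7883) = 0.9283
Mean = 4063.7 * 0.9283
Mean = 3772.4899

3772.4899


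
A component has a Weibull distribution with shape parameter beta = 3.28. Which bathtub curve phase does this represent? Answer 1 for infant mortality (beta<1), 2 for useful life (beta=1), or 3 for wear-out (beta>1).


beta = 3.28
Compare beta to 1:
beta < 1 => infant mortality (phase 1)
beta = 1 => useful life (phase 2)
beta > 1 => wear-out (phase 3)
Since beta = 3.28, this is wear-out (increasing failure rate)
Phase = 3

3


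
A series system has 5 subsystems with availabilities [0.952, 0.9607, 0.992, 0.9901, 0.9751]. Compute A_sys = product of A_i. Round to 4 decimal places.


Subsystems: [0.952, 0.9607, 0.992, 0.9901, 0.9751]
After subsystem 1 (A=0.952): product = 0.952
After subsystem 2 (A=0.9607): product = 0.9146
After subsystem 3 (A=0.992): product = 0.9073
After subsystem 4 (A=0.9901): product = 0.8983
After subsystem 5 (A=0.9751): product = 0.8759
A_sys = 0.8759

0.8759


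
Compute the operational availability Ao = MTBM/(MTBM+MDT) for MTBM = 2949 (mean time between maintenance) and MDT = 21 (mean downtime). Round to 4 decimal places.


MTBM = 2949
MDT = 21
MTBM + MDT = 2970
Ao = 2949 / 2970
Ao = 0.9929

0.9929


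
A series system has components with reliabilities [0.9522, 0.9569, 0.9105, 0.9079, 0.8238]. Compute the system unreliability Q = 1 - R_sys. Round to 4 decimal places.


Components: [0.9522, 0.9569, 0.9105, 0.9079, 0.8238]
After component 1: product = 0.9522
After component 2: product = 0.9112
After component 3: product = 0.8296
After component 4: product = 0.7532
After component 5: product = 0.6205
R_sys = 0.6205
Q = 1 - 0.6205 = 0.3795

0.3795


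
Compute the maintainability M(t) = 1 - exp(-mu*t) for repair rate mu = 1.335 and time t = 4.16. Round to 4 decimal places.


mu = 1.335, t = 4.16
mu * t = 1.335 * 4.16 = 5.5536
exp(-5.5536) = 0.0039
M(t) = 1 - 0.0039
M(t) = 0.9961

0.9961


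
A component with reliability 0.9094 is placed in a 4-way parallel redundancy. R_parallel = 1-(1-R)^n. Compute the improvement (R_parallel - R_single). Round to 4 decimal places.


R_single = 0.9094, n = 4
1 - R_single = 0.0906
(1 - R_single)^n = 0.0906^4 = 0.0001
R_parallel = 1 - 0.0001 = 0.9999
Improvement = 0.9999 - 0.9094
Improvement = 0.0905

0.0905


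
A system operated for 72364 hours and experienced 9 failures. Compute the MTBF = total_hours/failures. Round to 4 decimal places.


total_hours = 72364
failures = 9
MTBF = 72364 / 9
MTBF = 8040.4444

8040.4444


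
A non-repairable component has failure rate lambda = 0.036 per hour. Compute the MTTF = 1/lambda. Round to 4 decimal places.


lambda = 0.036
MTTF = 1 / 0.036
MTTF = 27.7778

27.7778


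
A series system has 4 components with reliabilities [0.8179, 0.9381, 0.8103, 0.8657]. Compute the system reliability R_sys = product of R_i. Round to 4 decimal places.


Components: [0.8179, 0.9381, 0.8103, 0.8657]
After component 1 (R=0.8179): product = 0.8179
After component 2 (R=0.9381): product = 0.7673
After component 3 (R=0.8103): product = 0.6217
After component 4 (R=0.8657): product = 0.5382
R_sys = 0.5382

0.5382


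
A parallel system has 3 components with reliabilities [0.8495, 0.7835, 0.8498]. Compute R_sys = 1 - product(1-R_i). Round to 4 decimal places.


Components: [0.8495, 0.7835, 0.8498]
(1 - 0.8495) = 0.1505, running product = 0.1505
(1 - 0.7835) = 0.2165, running product = 0.0326
(1 - 0.8498) = 0.1502, running product = 0.0049
Product of (1-R_i) = 0.0049
R_sys = 1 - 0.0049 = 0.9951

0.9951


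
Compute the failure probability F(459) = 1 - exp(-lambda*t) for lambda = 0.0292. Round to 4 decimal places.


lambda = 0.0292, t = 459
lambda * t = 13.4028
exp(-13.4028) = 0.0
F(t) = 1 - 0.0
F(t) = 1.0

1.0


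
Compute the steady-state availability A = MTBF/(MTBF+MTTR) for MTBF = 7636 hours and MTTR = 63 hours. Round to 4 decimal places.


MTBF = 7636
MTTR = 63
MTBF + MTTR = 7699
A = 7636 / 7699
A = 0.9918

0.9918


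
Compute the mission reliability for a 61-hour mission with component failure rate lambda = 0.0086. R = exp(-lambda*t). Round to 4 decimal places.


lambda = 0.0086
mission_time = 61
lambda * t = 0.0086 * 61 = 0.5246
R = exp(-0.5246)
R = 0.5918

0.5918


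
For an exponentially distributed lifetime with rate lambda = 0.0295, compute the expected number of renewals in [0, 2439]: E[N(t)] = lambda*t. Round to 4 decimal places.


lambda = 0.0295
t = 2439
E[N(t)] = lambda * t
E[N(t)] = 0.0295 * 2439
E[N(t)] = 71.9505

71.9505


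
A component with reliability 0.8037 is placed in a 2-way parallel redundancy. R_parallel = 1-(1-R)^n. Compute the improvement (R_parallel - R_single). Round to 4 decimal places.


R_single = 0.8037, n = 2
1 - R_single = 0.1963
(1 - R_single)^n = 0.1963^2 = 0.0385
R_parallel = 1 - 0.0385 = 0.9615
Improvement = 0.9615 - 0.8037
Improvement = 0.1578

0.1578


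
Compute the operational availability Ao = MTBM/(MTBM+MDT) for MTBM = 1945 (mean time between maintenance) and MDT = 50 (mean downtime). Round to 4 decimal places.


MTBM = 1945
MDT = 50
MTBM + MDT = 1995
Ao = 1945 / 1995
Ao = 0.9749

0.9749


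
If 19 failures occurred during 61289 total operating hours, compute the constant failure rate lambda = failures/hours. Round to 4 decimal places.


failures = 19
total_hours = 61289
lambda = 19 / 61289
lambda = 0.0003

0.0003


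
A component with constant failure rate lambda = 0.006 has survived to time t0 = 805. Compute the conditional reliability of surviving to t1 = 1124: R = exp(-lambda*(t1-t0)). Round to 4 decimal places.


lambda = 0.006
t0 = 805, t1 = 1124
t1 - t0 = 319
lambda * (t1-t0) = 0.006 * 319 = 1.914
R = exp(-1.914)
R = 0.1475

0.1475


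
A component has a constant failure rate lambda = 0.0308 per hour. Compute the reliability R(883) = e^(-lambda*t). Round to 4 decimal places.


lambda = 0.0308
t = 883
lambda * t = 27.1964
R(t) = e^(-27.1964)
R(t) = 0.0

0.0


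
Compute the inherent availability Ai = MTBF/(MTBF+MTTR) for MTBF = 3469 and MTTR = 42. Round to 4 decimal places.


MTBF = 3469
MTTR = 42
MTBF + MTTR = 3511
Ai = 3469 / 3511
Ai = 0.988

0.988


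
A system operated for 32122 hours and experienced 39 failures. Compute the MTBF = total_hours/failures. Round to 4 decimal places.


total_hours = 32122
failures = 39
MTBF = 32122 / 39
MTBF = 823.641

823.641


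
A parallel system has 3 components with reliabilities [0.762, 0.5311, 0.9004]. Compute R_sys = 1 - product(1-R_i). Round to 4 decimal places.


Components: [0.762, 0.5311, 0.9004]
(1 - 0.762) = 0.238, running product = 0.238
(1 - 0.5311) = 0.4689, running product = 0.1116
(1 - 0.9004) = 0.0996, running product = 0.0111
Product of (1-R_i) = 0.0111
R_sys = 1 - 0.0111 = 0.9889

0.9889


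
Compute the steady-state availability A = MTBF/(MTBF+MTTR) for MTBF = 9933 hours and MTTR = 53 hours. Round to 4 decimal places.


MTBF = 9933
MTTR = 53
MTBF + MTTR = 9986
A = 9933 / 9986
A = 0.9947

0.9947


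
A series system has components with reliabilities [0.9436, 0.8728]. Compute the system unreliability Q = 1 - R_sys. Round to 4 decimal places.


Components: [0.9436, 0.8728]
After component 1: product = 0.9436
After component 2: product = 0.8236
R_sys = 0.8236
Q = 1 - 0.8236 = 0.1764

0.1764


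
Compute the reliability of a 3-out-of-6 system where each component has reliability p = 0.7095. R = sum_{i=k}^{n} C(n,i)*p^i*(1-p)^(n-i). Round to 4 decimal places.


k = 3, n = 6, p = 0.7095
i=3: C(6,3)=20 * 0.7095^3 * 0.2905^3 = 0.1751
i=4: C(6,4)=15 * 0.7095^4 * 0.2905^2 = 0.3208
i=5: C(6,5)=6 * 0.7095^5 * 0.2905^1 = 0.3134
i=6: C(6,6)=1 * 0.7095^6 * 0.2905^0 = 0.1276
R = sum of terms = 0.9368

0.9368


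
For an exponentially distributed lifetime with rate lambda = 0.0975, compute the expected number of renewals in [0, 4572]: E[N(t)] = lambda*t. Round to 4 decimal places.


lambda = 0.0975
t = 4572
E[N(t)] = lambda * t
E[N(t)] = 0.0975 * 4572
E[N(t)] = 445.77

445.77


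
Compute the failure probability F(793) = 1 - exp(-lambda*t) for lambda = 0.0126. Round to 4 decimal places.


lambda = 0.0126, t = 793
lambda * t = 9.9918
exp(-9.9918) = 0.0
F(t) = 1 - 0.0
F(t) = 1.0

1.0


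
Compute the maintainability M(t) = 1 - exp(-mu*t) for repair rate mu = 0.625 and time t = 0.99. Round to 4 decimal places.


mu = 0.625, t = 0.99
mu * t = 0.625 * 0.99 = 0.6188
exp(-0.6188) = 0.5386
M(t) = 1 - 0.5386
M(t) = 0.4614

0.4614


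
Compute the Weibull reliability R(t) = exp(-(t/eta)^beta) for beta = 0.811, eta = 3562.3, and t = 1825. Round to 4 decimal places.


beta = 0.811, eta = 3562.3, t = 1825
t/eta = 1825 / 3562.3 = 0.5123
(t/eta)^beta = 0.5123^0.811 = 0.5813
R(t) = exp(-0.5813)
R(t) = 0.5591

0.5591


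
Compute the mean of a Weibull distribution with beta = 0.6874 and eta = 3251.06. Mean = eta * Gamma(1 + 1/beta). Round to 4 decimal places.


beta = 0.6874, eta = 3251.06
1/beta = 1.4548
1 + 1/beta = 2.4548
Gamma(2.4548) = 1.2884
Mean = 3251.06 * 1.2884
Mean = 4188.5585

4188.5585


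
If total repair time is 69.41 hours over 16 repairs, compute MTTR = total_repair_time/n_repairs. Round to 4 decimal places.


total_repair_time = 69.41
n_repairs = 16
MTTR = 69.41 / 16
MTTR = 4.3381

4.3381


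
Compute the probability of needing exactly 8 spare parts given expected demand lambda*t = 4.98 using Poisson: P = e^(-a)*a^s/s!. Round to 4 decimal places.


a = 4.98, s = 8
e^(-a) = e^(-4.98) = 0.0069
a^s = 4.98^8 = 378298.607
s! = 40320
P = 0.0069 * 378298.607 / 40320
P = 0.0645

0.0645


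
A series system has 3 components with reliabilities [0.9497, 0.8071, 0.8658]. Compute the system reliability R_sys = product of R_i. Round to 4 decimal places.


Components: [0.9497, 0.8071, 0.8658]
After component 1 (R=0.9497): product = 0.9497
After component 2 (R=0.8071): product = 0.7665
After component 3 (R=0.8658): product = 0.6636
R_sys = 0.6636

0.6636


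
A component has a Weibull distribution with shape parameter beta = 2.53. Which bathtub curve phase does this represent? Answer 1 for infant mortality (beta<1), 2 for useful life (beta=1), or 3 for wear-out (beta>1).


beta = 2.53
Compare beta to 1:
beta < 1 => infant mortality (phase 1)
beta = 1 => useful life (phase 2)
beta > 1 => wear-out (phase 3)
Since beta = 2.53, this is wear-out (increasing failure rate)
Phase = 3

3


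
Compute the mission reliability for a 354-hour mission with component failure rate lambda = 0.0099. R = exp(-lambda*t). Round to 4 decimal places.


lambda = 0.0099
mission_time = 354
lambda * t = 0.0099 * 354 = 3.5046
R = exp(-3.5046)
R = 0.0301

0.0301


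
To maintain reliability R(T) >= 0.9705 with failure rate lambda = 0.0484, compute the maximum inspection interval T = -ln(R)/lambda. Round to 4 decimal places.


R_target = 0.9705
lambda = 0.0484
-ln(0.9705) = 0.0299
T = 0.0299 / 0.0484
T = 0.6187

0.6187


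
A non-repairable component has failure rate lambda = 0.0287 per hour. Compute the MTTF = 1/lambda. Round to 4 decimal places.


lambda = 0.0287
MTTF = 1 / 0.0287
MTTF = 34.8432

34.8432


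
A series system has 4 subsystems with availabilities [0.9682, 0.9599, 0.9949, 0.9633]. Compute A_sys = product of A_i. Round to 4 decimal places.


Subsystems: [0.9682, 0.9599, 0.9949, 0.9633]
After subsystem 1 (A=0.9682): product = 0.9682
After subsystem 2 (A=0.9599): product = 0.9294
After subsystem 3 (A=0.9949): product = 0.9246
After subsystem 4 (A=0.9633): product = 0.8907
A_sys = 0.8907

0.8907


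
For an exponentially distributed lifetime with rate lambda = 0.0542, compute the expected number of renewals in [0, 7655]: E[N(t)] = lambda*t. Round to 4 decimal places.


lambda = 0.0542
t = 7655
E[N(t)] = lambda * t
E[N(t)] = 0.0542 * 7655
E[N(t)] = 414.901

414.901


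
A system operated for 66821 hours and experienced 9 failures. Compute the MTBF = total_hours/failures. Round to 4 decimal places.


total_hours = 66821
failures = 9
MTBF = 66821 / 9
MTBF = 7424.5556

7424.5556


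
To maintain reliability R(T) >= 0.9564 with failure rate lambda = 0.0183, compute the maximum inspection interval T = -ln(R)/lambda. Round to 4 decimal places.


R_target = 0.9564
lambda = 0.0183
-ln(0.9564) = 0.0446
T = 0.0446 / 0.0183
T = 2.436

2.436


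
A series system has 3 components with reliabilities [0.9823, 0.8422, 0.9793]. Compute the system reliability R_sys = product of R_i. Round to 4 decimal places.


Components: [0.9823, 0.8422, 0.9793]
After component 1 (R=0.9823): product = 0.9823
After component 2 (R=0.8422): product = 0.8273
After component 3 (R=0.9793): product = 0.8102
R_sys = 0.8102

0.8102


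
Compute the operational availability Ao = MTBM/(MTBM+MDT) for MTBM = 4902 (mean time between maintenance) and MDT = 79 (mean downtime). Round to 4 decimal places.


MTBM = 4902
MDT = 79
MTBM + MDT = 4981
Ao = 4902 / 4981
Ao = 0.9841

0.9841


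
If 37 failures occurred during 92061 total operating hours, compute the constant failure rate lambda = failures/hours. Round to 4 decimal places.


failures = 37
total_hours = 92061
lambda = 37 / 92061
lambda = 0.0004

0.0004


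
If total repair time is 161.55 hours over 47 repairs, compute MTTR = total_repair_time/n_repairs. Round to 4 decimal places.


total_repair_time = 161.55
n_repairs = 47
MTTR = 161.55 / 47
MTTR = 3.4372

3.4372


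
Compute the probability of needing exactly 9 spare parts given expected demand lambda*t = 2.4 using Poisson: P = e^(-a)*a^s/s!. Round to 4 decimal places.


a = 2.4, s = 9
e^(-a) = e^(-2.4) = 0.0907
a^s = 2.4^9 = 2641.8075
s! = 362880
P = 0.0907 * 2641.8075 / 362880
P = 0.0007

0.0007


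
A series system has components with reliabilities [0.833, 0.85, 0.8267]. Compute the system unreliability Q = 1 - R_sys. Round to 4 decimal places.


Components: [0.833, 0.85, 0.8267]
After component 1: product = 0.833
After component 2: product = 0.708
After component 3: product = 0.5853
R_sys = 0.5853
Q = 1 - 0.5853 = 0.4147

0.4147


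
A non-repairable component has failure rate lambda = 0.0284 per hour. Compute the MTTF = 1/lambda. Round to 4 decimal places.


lambda = 0.0284
MTTF = 1 / 0.0284
MTTF = 35.2113

35.2113


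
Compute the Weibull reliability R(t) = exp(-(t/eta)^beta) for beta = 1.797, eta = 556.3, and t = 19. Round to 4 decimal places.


beta = 1.797, eta = 556.3, t = 19
t/eta = 19 / 556.3 = 0.0342
(t/eta)^beta = 0.0342^1.797 = 0.0023
R(t) = exp(-0.0023)
R(t) = 0.9977

0.9977


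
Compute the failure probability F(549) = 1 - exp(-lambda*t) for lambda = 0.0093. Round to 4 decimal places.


lambda = 0.0093, t = 549
lambda * t = 5.1057
exp(-5.1057) = 0.0061
F(t) = 1 - 0.0061
F(t) = 0.9939

0.9939


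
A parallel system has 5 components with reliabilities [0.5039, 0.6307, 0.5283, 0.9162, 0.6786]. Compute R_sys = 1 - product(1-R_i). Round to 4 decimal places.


Components: [0.5039, 0.6307, 0.5283, 0.9162, 0.6786]
(1 - 0.5039) = 0.4961, running product = 0.4961
(1 - 0.6307) = 0.3693, running product = 0.1832
(1 - 0.5283) = 0.4717, running product = 0.0864
(1 - 0.9162) = 0.0838, running product = 0.0072
(1 - 0.6786) = 0.3214, running product = 0.0023
Product of (1-R_i) = 0.0023
R_sys = 1 - 0.0023 = 0.9977

0.9977


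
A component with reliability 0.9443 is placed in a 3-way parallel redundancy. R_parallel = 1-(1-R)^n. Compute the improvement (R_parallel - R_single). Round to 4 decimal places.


R_single = 0.9443, n = 3
1 - R_single = 0.0557
(1 - R_single)^n = 0.0557^3 = 0.0002
R_parallel = 1 - 0.0002 = 0.9998
Improvement = 0.9998 - 0.9443
Improvement = 0.0555

0.0555


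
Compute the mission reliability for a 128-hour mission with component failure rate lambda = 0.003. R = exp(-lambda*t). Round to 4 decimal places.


lambda = 0.003
mission_time = 128
lambda * t = 0.003 * 128 = 0.384
R = exp(-0.384)
R = 0.6811

0.6811


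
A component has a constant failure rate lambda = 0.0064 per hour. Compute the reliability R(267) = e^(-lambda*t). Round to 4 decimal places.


lambda = 0.0064
t = 267
lambda * t = 1.7088
R(t) = e^(-1.7088)
R(t) = 0.1811

0.1811


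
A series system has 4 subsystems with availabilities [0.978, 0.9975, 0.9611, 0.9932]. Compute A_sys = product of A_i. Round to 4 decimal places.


Subsystems: [0.978, 0.9975, 0.9611, 0.9932]
After subsystem 1 (A=0.978): product = 0.978
After subsystem 2 (A=0.9975): product = 0.9756
After subsystem 3 (A=0.9611): product = 0.9376
After subsystem 4 (A=0.9932): product = 0.9312
A_sys = 0.9312

0.9312


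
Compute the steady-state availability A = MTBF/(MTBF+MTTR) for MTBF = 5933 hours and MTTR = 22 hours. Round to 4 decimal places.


MTBF = 5933
MTTR = 22
MTBF + MTTR = 5955
A = 5933 / 5955
A = 0.9963

0.9963


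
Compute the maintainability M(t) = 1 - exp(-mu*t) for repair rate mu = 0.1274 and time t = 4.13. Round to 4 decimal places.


mu = 0.1274, t = 4.13
mu * t = 0.1274 * 4.13 = 0.5262
exp(-0.5262) = 0.5909
M(t) = 1 - 0.5909
M(t) = 0.4091

0.4091


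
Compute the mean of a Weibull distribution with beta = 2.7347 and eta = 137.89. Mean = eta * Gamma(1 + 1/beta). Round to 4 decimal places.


beta = 2.7347, eta = 137.89
1/beta = 0.3657
1 + 1/beta = 1.3657
Gamma(1.3657) = 0.8897
Mean = 137.89 * 0.8897
Mean = 122.6778

122.6778


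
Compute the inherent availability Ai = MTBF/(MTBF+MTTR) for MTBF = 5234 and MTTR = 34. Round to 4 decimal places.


MTBF = 5234
MTTR = 34
MTBF + MTTR = 5268
Ai = 5234 / 5268
Ai = 0.9935

0.9935


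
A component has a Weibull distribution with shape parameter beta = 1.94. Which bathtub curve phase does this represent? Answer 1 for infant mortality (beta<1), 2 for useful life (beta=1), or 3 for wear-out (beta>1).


beta = 1.94
Compare beta to 1:
beta < 1 => infant mortality (phase 1)
beta = 1 => useful life (phase 2)
beta > 1 => wear-out (phase 3)
Since beta = 1.94, this is wear-out (increasing failure rate)
Phase = 3

3


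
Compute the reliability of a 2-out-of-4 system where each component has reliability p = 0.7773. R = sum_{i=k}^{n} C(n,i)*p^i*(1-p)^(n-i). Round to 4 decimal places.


k = 2, n = 4, p = 0.7773
i=2: C(4,2)=6 * 0.7773^2 * 0.2227^2 = 0.1798
i=3: C(4,3)=4 * 0.7773^3 * 0.2227^1 = 0.4184
i=4: C(4,4)=1 * 0.7773^4 * 0.2227^0 = 0.3651
R = sum of terms = 0.9632

0.9632


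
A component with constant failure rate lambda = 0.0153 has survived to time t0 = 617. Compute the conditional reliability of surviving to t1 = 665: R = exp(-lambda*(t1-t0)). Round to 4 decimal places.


lambda = 0.0153
t0 = 617, t1 = 665
t1 - t0 = 48
lambda * (t1-t0) = 0.0153 * 48 = 0.7344
R = exp(-0.7344)
R = 0.4798

0.4798


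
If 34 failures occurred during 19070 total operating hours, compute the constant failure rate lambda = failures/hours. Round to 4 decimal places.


failures = 34
total_hours = 19070
lambda = 34 / 19070
lambda = 0.0018

0.0018


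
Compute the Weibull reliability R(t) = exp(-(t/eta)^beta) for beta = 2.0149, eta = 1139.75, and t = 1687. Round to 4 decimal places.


beta = 2.0149, eta = 1139.75, t = 1687
t/eta = 1687 / 1139.75 = 1.4801
(t/eta)^beta = 1.4801^2.0149 = 2.2037
R(t) = exp(-2.2037)
R(t) = 0.1104

0.1104


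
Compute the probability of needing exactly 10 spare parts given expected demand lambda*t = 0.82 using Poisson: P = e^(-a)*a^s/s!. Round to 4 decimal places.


a = 0.82, s = 10
e^(-a) = e^(-0.82) = 0.4404
a^s = 0.82^10 = 0.1374
s! = 3628800
P = 0.4404 * 0.1374 / 3628800
P = 0.0

0.0


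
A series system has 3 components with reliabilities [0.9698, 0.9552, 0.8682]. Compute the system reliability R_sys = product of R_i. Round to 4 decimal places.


Components: [0.9698, 0.9552, 0.8682]
After component 1 (R=0.9698): product = 0.9698
After component 2 (R=0.9552): product = 0.9264
After component 3 (R=0.8682): product = 0.8043
R_sys = 0.8043

0.8043


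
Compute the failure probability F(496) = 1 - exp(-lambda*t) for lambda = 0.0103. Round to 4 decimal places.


lambda = 0.0103, t = 496
lambda * t = 5.1088
exp(-5.1088) = 0.006
F(t) = 1 - 0.006
F(t) = 0.994

0.994


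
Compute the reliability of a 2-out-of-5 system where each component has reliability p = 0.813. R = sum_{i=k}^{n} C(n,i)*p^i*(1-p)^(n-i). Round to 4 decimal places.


k = 2, n = 5, p = 0.813
i=2: C(5,2)=10 * 0.813^2 * 0.187^3 = 0.0432
i=3: C(5,3)=10 * 0.813^3 * 0.187^2 = 0.1879
i=4: C(5,4)=5 * 0.813^4 * 0.187^1 = 0.4085
i=5: C(5,5)=1 * 0.813^5 * 0.187^0 = 0.3552
R = sum of terms = 0.9948

0.9948


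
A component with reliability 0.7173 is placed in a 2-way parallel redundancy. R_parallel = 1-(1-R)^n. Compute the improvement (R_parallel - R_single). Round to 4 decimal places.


R_single = 0.7173, n = 2
1 - R_single = 0.2827
(1 - R_single)^n = 0.2827^2 = 0.0799
R_parallel = 1 - 0.0799 = 0.9201
Improvement = 0.9201 - 0.7173
Improvement = 0.2028

0.2028


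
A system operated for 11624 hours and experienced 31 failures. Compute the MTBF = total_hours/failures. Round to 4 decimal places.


total_hours = 11624
failures = 31
MTBF = 11624 / 31
MTBF = 374.9677

374.9677


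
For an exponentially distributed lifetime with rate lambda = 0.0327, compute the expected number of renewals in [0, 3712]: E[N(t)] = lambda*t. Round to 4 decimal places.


lambda = 0.0327
t = 3712
E[N(t)] = lambda * t
E[N(t)] = 0.0327 * 3712
E[N(t)] = 121.3824

121.3824


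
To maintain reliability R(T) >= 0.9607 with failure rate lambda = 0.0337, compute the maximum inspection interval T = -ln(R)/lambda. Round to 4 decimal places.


R_target = 0.9607
lambda = 0.0337
-ln(0.9607) = 0.0401
T = 0.0401 / 0.0337
T = 1.1897

1.1897


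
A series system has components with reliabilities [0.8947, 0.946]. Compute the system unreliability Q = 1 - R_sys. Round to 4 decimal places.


Components: [0.8947, 0.946]
After component 1: product = 0.8947
After component 2: product = 0.8464
R_sys = 0.8464
Q = 1 - 0.8464 = 0.1536

0.1536


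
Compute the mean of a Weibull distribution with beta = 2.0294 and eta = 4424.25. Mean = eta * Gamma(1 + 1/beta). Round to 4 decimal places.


beta = 2.0294, eta = 4424.25
1/beta = 0.4928
1 + 1/beta = 1.4928
Gamma(1.4928) = 0.886
Mean = 4424.25 * 0.886
Mean = 3919.9496

3919.9496


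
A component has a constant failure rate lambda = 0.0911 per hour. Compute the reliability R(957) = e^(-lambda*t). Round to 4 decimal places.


lambda = 0.0911
t = 957
lambda * t = 87.1827
R(t) = e^(-87.1827)
R(t) = 0.0

0.0


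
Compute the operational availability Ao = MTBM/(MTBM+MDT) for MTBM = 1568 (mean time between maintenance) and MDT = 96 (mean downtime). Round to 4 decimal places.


MTBM = 1568
MDT = 96
MTBM + MDT = 1664
Ao = 1568 / 1664
Ao = 0.9423

0.9423


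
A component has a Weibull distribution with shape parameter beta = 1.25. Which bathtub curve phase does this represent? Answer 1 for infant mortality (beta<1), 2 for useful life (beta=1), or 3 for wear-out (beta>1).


beta = 1.25
Compare beta to 1:
beta < 1 => infant mortality (phase 1)
beta = 1 => useful life (phase 2)
beta > 1 => wear-out (phase 3)
Since beta = 1.25, this is wear-out (increasing failure rate)
Phase = 3

3


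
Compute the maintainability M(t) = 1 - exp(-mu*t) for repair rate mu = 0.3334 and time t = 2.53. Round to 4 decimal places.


mu = 0.3334, t = 2.53
mu * t = 0.3334 * 2.53 = 0.8435
exp(-0.8435) = 0.4302
M(t) = 1 - 0.4302
M(t) = 0.5698

0.5698


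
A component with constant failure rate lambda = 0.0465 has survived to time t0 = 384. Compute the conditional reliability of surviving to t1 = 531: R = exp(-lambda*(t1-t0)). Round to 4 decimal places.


lambda = 0.0465
t0 = 384, t1 = 531
t1 - t0 = 147
lambda * (t1-t0) = 0.0465 * 147 = 6.8355
R = exp(-6.8355)
R = 0.0011

0.0011


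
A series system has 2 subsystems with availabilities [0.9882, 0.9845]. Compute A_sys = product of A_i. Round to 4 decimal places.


Subsystems: [0.9882, 0.9845]
After subsystem 1 (A=0.9882): product = 0.9882
After subsystem 2 (A=0.9845): product = 0.9729
A_sys = 0.9729

0.9729


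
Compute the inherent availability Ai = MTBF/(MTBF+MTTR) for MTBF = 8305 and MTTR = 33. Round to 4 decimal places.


MTBF = 8305
MTTR = 33
MTBF + MTTR = 8338
Ai = 8305 / 8338
Ai = 0.996

0.996


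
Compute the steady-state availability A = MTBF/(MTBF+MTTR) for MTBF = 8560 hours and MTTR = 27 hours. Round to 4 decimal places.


MTBF = 8560
MTTR = 27
MTBF + MTTR = 8587
A = 8560 / 8587
A = 0.9969

0.9969


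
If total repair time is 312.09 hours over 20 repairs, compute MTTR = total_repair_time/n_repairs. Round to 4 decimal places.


total_repair_time = 312.09
n_repairs = 20
MTTR = 312.09 / 20
MTTR = 15.6045

15.6045


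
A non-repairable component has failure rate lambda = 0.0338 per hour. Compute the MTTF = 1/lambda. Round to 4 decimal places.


lambda = 0.0338
MTTF = 1 / 0.0338
MTTF = 29.5858

29.5858


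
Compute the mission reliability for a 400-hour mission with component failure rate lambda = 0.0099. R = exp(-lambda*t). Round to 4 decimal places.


lambda = 0.0099
mission_time = 400
lambda * t = 0.0099 * 400 = 3.96
R = exp(-3.96)
R = 0.0191

0.0191


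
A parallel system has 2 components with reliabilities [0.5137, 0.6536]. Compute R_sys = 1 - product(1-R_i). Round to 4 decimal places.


Components: [0.5137, 0.6536]
(1 - 0.5137) = 0.4863, running product = 0.4863
(1 - 0.6536) = 0.3464, running product = 0.1685
Product of (1-R_i) = 0.1685
R_sys = 1 - 0.1685 = 0.8315

0.8315


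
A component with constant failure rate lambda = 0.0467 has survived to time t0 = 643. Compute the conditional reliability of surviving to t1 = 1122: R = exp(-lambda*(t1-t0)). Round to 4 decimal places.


lambda = 0.0467
t0 = 643, t1 = 1122
t1 - t0 = 479
lambda * (t1-t0) = 0.0467 * 479 = 22.3693
R = exp(-22.3693)
R = 0.0

0.0


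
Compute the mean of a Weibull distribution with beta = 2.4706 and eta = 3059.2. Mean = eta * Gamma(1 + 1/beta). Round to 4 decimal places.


beta = 2.4706, eta = 3059.2
1/beta = 0.4048
1 + 1/beta = 1.4048
Gamma(1.4048) = 0.887
Mean = 3059.2 * 0.887
Mean = 2713.556

2713.556


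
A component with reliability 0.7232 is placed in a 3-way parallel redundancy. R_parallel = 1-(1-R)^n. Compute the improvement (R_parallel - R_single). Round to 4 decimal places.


R_single = 0.7232, n = 3
1 - R_single = 0.2768
(1 - R_single)^n = 0.2768^3 = 0.0212
R_parallel = 1 - 0.0212 = 0.9788
Improvement = 0.9788 - 0.7232
Improvement = 0.2556

0.2556


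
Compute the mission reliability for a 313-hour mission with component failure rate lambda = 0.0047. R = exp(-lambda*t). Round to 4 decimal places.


lambda = 0.0047
mission_time = 313
lambda * t = 0.0047 * 313 = 1.4711
R = exp(-1.4711)
R = 0.2297

0.2297


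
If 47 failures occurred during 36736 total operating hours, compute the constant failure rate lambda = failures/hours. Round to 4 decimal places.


failures = 47
total_hours = 36736
lambda = 47 / 36736
lambda = 0.0013

0.0013


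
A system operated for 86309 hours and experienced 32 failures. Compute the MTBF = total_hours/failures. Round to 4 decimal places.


total_hours = 86309
failures = 32
MTBF = 86309 / 32
MTBF = 2697.1562

2697.1562


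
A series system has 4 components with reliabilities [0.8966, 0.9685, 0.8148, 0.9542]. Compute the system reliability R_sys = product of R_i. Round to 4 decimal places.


Components: [0.8966, 0.9685, 0.8148, 0.9542]
After component 1 (R=0.8966): product = 0.8966
After component 2 (R=0.9685): product = 0.8684
After component 3 (R=0.8148): product = 0.7075
After component 4 (R=0.9542): product = 0.6751
R_sys = 0.6751

0.6751


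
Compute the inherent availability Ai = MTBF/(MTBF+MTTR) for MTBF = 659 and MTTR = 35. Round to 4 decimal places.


MTBF = 659
MTTR = 35
MTBF + MTTR = 694
Ai = 659 / 694
Ai = 0.9496

0.9496


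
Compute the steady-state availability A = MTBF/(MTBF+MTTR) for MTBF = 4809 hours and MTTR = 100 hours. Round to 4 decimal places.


MTBF = 4809
MTTR = 100
MTBF + MTTR = 4909
A = 4809 / 4909
A = 0.9796

0.9796


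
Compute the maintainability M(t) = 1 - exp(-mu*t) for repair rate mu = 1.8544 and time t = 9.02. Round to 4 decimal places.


mu = 1.8544, t = 9.02
mu * t = 1.8544 * 9.02 = 16.7267
exp(-16.7267) = 0.0
M(t) = 1 - 0.0
M(t) = 1.0

1.0


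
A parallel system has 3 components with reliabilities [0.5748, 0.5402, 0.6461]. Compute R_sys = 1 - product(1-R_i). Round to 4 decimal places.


Components: [0.5748, 0.5402, 0.6461]
(1 - 0.5748) = 0.4252, running product = 0.4252
(1 - 0.5402) = 0.4598, running product = 0.1955
(1 - 0.6461) = 0.3539, running product = 0.0692
Product of (1-R_i) = 0.0692
R_sys = 1 - 0.0692 = 0.9308

0.9308


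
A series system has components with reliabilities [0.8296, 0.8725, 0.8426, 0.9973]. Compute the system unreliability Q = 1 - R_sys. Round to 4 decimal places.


Components: [0.8296, 0.8725, 0.8426, 0.9973]
After component 1: product = 0.8296
After component 2: product = 0.7238
After component 3: product = 0.6099
After component 4: product = 0.6082
R_sys = 0.6082
Q = 1 - 0.6082 = 0.3918

0.3918


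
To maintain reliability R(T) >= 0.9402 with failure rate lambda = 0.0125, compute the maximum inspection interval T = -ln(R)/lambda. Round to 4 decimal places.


R_target = 0.9402
lambda = 0.0125
-ln(0.9402) = 0.0617
T = 0.0617 / 0.0125
T = 4.933

4.933


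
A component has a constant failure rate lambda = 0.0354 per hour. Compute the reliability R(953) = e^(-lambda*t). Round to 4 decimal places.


lambda = 0.0354
t = 953
lambda * t = 33.7362
R(t) = e^(-33.7362)
R(t) = 0.0

0.0


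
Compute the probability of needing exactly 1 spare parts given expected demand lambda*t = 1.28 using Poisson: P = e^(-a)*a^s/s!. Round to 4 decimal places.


a = 1.28, s = 1
e^(-a) = e^(-1.28) = 0.278
a^s = 1.28^1 = 1.28
s! = 1
P = 0.278 * 1.28 / 1
P = 0.3559

0.3559


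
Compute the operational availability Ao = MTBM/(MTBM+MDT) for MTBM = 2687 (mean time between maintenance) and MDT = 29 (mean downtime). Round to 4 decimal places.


MTBM = 2687
MDT = 29
MTBM + MDT = 2716
Ao = 2687 / 2716
Ao = 0.9893

0.9893


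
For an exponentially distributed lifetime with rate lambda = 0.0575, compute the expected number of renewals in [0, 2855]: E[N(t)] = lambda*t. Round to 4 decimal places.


lambda = 0.0575
t = 2855
E[N(t)] = lambda * t
E[N(t)] = 0.0575 * 2855
E[N(t)] = 164.1625

164.1625


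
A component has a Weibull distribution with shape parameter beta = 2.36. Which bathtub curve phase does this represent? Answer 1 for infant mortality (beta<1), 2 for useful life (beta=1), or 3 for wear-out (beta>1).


beta = 2.36
Compare beta to 1:
beta < 1 => infant mortality (phase 1)
beta = 1 => useful life (phase 2)
beta > 1 => wear-out (phase 3)
Since beta = 2.36, this is wear-out (increasing failure rate)
Phase = 3

3


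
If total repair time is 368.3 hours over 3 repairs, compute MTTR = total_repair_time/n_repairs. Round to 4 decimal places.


total_repair_time = 368.3
n_repairs = 3
MTTR = 368.3 / 3
MTTR = 122.7667

122.7667


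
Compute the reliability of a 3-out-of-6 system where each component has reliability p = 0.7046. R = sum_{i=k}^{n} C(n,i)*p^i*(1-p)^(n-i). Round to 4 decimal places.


k = 3, n = 6, p = 0.7046
i=3: C(6,3)=20 * 0.7046^3 * 0.2954^3 = 0.1803
i=4: C(6,4)=15 * 0.7046^4 * 0.2954^2 = 0.3226
i=5: C(6,5)=6 * 0.7046^5 * 0.2954^1 = 0.3078
i=6: C(6,6)=1 * 0.7046^6 * 0.2954^0 = 0.1224
R = sum of terms = 0.9331

0.9331


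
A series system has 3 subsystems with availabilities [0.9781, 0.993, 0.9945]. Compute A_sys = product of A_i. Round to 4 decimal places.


Subsystems: [0.9781, 0.993, 0.9945]
After subsystem 1 (A=0.9781): product = 0.9781
After subsystem 2 (A=0.993): product = 0.9713
After subsystem 3 (A=0.9945): product = 0.9659
A_sys = 0.9659

0.9659


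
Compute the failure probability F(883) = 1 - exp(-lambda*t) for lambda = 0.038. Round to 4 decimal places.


lambda = 0.038, t = 883
lambda * t = 33.554
exp(-33.554) = 0.0
F(t) = 1 - 0.0
F(t) = 1.0

1.0


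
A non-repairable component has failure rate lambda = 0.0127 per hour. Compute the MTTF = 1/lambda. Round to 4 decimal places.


lambda = 0.0127
MTTF = 1 / 0.0127
MTTF = 78.7402

78.7402


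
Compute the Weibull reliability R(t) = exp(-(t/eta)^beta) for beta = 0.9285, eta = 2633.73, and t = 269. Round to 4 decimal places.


beta = 0.9285, eta = 2633.73, t = 269
t/eta = 269 / 2633.73 = 0.1021
(t/eta)^beta = 0.1021^0.9285 = 0.1202
R(t) = exp(-0.1202)
R(t) = 0.8867

0.8867


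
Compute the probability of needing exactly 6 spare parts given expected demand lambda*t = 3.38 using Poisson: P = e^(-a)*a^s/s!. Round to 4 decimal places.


a = 3.38, s = 6
e^(-a) = e^(-3.38) = 0.034
a^s = 3.38^6 = 1491.0774
s! = 720
P = 0.034 * 1491.0774 / 720
P = 0.0705

0.0705


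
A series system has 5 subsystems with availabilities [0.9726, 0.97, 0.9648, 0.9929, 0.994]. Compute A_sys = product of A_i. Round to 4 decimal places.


Subsystems: [0.9726, 0.97, 0.9648, 0.9929, 0.994]
After subsystem 1 (A=0.9726): product = 0.9726
After subsystem 2 (A=0.97): product = 0.9434
After subsystem 3 (A=0.9648): product = 0.9102
After subsystem 4 (A=0.9929): product = 0.9038
After subsystem 5 (A=0.994): product = 0.8983
A_sys = 0.8983

0.8983


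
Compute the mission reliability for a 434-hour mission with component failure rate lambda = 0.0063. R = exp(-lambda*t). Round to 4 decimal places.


lambda = 0.0063
mission_time = 434
lambda * t = 0.0063 * 434 = 2.7342
R = exp(-2.7342)
R = 0.0649

0.0649


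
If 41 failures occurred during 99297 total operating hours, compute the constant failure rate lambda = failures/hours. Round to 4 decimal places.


failures = 41
total_hours = 99297
lambda = 41 / 99297
lambda = 0.0004

0.0004


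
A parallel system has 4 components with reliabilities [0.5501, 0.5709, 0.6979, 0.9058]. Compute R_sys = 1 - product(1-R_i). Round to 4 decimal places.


Components: [0.5501, 0.5709, 0.6979, 0.9058]
(1 - 0.5501) = 0.4499, running product = 0.4499
(1 - 0.5709) = 0.4291, running product = 0.1931
(1 - 0.6979) = 0.3021, running product = 0.0583
(1 - 0.9058) = 0.0942, running product = 0.0055
Product of (1-R_i) = 0.0055
R_sys = 1 - 0.0055 = 0.9945

0.9945


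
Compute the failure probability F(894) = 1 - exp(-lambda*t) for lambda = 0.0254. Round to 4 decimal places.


lambda = 0.0254, t = 894
lambda * t = 22.7076
exp(-22.7076) = 0.0
F(t) = 1 - 0.0
F(t) = 1.0

1.0


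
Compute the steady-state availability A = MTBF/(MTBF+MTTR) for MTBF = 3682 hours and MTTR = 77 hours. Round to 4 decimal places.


MTBF = 3682
MTTR = 77
MTBF + MTTR = 3759
A = 3682 / 3759
A = 0.9795

0.9795


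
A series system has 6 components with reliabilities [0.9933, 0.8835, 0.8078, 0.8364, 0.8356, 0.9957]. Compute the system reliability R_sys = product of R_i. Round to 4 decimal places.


Components: [0.9933, 0.8835, 0.8078, 0.8364, 0.8356, 0.9957]
After component 1 (R=0.9933): product = 0.9933
After component 2 (R=0.8835): product = 0.8776
After component 3 (R=0.8078): product = 0.7089
After component 4 (R=0.8364): product = 0.5929
After component 5 (R=0.8356): product = 0.4955
After component 6 (R=0.9957): product = 0.4933
R_sys = 0.4933

0.4933


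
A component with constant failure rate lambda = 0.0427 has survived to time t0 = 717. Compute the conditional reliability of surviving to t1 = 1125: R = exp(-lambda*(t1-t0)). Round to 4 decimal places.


lambda = 0.0427
t0 = 717, t1 = 1125
t1 - t0 = 408
lambda * (t1-t0) = 0.0427 * 408 = 17.4216
R = exp(-17.4216)
R = 0.0

0.0


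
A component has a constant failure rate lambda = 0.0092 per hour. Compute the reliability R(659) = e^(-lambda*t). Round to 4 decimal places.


lambda = 0.0092
t = 659
lambda * t = 6.0628
R(t) = e^(-6.0628)
R(t) = 0.0023

0.0023


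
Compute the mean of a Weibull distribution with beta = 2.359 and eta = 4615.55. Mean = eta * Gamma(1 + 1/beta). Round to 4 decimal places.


beta = 2.359, eta = 4615.55
1/beta = 0.4239
1 + 1/beta = 1.4239
Gamma(1.4239) = 0.8862
Mean = 4615.55 * 0.8862
Mean = 4090.3942

4090.3942


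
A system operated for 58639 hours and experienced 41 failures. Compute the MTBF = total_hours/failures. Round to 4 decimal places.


total_hours = 58639
failures = 41
MTBF = 58639 / 41
MTBF = 1430.2195

1430.2195


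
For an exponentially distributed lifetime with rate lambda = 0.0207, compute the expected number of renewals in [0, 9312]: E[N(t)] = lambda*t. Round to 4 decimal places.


lambda = 0.0207
t = 9312
E[N(t)] = lambda * t
E[N(t)] = 0.0207 * 9312
E[N(t)] = 192.7584

192.7584


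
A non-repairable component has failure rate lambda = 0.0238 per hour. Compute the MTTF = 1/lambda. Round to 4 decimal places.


lambda = 0.0238
MTTF = 1 / 0.0238
MTTF = 42.0168

42.0168


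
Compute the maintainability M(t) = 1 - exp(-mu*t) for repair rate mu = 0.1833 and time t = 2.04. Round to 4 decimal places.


mu = 0.1833, t = 2.04
mu * t = 0.1833 * 2.04 = 0.3739
exp(-0.3739) = 0.688
M(t) = 1 - 0.688
M(t) = 0.312

0.312


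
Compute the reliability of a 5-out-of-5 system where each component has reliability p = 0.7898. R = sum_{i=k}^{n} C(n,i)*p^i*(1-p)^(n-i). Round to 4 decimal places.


k = 5, n = 5, p = 0.7898
i=5: C(5,5)=1 * 0.7898^5 * 0.2102^0 = 0.3073
R = sum of terms = 0.3073

0.3073


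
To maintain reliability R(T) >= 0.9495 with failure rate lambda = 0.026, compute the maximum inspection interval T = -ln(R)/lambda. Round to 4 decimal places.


R_target = 0.9495
lambda = 0.026
-ln(0.9495) = 0.0518
T = 0.0518 / 0.026
T = 1.9931

1.9931


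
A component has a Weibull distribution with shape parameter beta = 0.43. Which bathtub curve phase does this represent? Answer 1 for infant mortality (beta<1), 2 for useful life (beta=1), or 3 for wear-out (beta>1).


beta = 0.43
Compare beta to 1:
beta < 1 => infant mortality (phase 1)
beta = 1 => useful life (phase 2)
beta > 1 => wear-out (phase 3)
Since beta = 0.43, this is infant mortality (decreasing failure rate)
Phase = 1

1


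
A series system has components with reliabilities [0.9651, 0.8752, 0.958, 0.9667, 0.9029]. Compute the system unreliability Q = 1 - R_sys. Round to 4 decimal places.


Components: [0.9651, 0.8752, 0.958, 0.9667, 0.9029]
After component 1: product = 0.9651
After component 2: product = 0.8447
After component 3: product = 0.8092
After component 4: product = 0.7822
After component 5: product = 0.7063
R_sys = 0.7063
Q = 1 - 0.7063 = 0.2937

0.2937
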